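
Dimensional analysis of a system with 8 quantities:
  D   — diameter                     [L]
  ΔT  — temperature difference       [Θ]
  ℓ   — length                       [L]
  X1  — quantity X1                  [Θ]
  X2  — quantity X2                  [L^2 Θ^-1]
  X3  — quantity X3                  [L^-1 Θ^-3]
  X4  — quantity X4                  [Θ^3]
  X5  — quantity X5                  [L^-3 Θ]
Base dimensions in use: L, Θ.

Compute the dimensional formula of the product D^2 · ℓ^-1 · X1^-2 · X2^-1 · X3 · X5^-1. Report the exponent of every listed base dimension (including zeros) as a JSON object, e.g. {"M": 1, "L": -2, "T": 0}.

{"L": 1, "Θ": -5}

Write exponents as rows L,Θ / cols D,ΔT,ℓ,X1,X2,X3,X4,X5:
  L: [ 1  0  1  0  2 -1  0 -3]
  Θ: [ 0  1  0  1 -1 -3  3  1]
  [L]: (2)·1+(-1)·1+(-2)·0+(-1)·2+(1)·-1+(-1)·-3 = 1
  [Θ]: (2)·0+(-1)·0+(-2)·1+(-1)·-1+(1)·-3+(-1)·1 = -5
⇒ L Θ^-5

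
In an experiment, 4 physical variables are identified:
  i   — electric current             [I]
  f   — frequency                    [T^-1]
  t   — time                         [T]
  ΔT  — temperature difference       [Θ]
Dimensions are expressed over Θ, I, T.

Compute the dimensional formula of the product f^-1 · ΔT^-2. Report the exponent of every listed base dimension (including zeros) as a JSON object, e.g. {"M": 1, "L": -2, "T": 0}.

{"Θ": -2, "I": 0, "T": 1}

Exponent matrix [Θ,I,T] × [i,f,t,ΔT]:
  Θ: [ 0  0  0  1]
  I: [ 1  0  0  0]
  T: [ 0 -1  1  0]
  [Θ]: (-1)·0+(-2)·1 = -2
  [I]: (-1)·0+(-2)·0 = 0
  [T]: (-1)·-1+(-2)·0 = 1
⇒ Θ^-2 T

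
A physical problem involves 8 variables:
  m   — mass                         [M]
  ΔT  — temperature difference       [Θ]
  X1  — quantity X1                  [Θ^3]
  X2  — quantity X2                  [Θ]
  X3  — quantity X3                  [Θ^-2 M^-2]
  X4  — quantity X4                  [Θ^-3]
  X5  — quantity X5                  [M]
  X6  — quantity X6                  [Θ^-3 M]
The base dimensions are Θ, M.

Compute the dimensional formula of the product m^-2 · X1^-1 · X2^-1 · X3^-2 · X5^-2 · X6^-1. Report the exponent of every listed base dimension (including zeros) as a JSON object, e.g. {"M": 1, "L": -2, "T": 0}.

{"Θ": 3, "M": -1}

Dimensional matrix (Θ×M by m×ΔT×X1×X2×X3×X4×X5×X6):
  Θ: [ 0  1  3  1 -2 -3  0 -3]
  M: [ 1  0  0  0 -2  0  1  1]
  [Θ]: (-2)·0+(-1)·3+(-1)·1+(-2)·-2+(-2)·0+(-1)·-3 = 3
  [M]: (-2)·1+(-1)·0+(-1)·0+(-2)·-2+(-2)·1+(-1)·1 = -1
⇒ Θ^3 M^-1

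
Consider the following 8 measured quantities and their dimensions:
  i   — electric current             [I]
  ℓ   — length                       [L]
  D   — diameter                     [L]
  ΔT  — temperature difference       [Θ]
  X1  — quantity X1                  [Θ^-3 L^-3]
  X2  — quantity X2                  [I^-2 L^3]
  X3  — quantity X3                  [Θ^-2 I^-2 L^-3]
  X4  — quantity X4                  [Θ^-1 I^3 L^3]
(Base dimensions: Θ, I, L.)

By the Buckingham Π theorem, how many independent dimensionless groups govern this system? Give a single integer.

5

Write exponents as rows Θ,I,L / cols i,ℓ,D,ΔT,X1,X2,X3,X4:
  Θ: [ 0  0  0  1 -3  0 -2 -1]
  I: [ 1  0  0  0  0 -2 -2  3]
  L: [ 0  1  1  0 -3  3 -3  3]
Row reduction gives pivot columns i,ℓ,ΔT; rank = 3
n=8, r=3 ⇒ 5 dimensionless groups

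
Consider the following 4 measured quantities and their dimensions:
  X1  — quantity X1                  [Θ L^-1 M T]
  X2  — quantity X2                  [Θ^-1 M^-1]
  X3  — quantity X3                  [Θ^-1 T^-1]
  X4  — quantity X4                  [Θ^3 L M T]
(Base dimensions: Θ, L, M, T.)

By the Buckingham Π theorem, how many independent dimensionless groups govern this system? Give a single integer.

1

Write exponents as rows Θ,L,M,T / cols X1,X2,X3,X4:
  Θ: [ 1 -1 -1  3]
  L: [-1  0  0  1]
  M: [ 1 -1  0  1]
  T: [ 1  0 -1  1]
Echelon form has 3 nonzero rows (pivots: X1,X2,X3)
Π count = n − r = 4 − 3 = 1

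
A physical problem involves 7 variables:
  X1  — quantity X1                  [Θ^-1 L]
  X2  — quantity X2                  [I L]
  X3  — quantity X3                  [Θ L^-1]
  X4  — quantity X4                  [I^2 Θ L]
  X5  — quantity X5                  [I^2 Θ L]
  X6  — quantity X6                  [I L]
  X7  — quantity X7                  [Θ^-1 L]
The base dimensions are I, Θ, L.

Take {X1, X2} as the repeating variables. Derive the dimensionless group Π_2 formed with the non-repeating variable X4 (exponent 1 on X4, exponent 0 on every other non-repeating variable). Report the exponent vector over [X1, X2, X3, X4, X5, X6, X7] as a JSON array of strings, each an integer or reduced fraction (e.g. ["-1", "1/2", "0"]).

Exponent matrix [I,Θ,L] × [X1,X2,X3,X4,X5,X6,X7]:
  I: [ 0  1  0  2  2  1  0]
  Θ: [-1  0  1  1  1  0 -1]
  L: [ 1  1 -1  1  1  1  1]
Row reduction gives pivot columns X1,X2; rank = 2
Pivot set = {X1,X2}, free = {X3,X4,X5,X6,X7}
RREF:
  r0: [   1    0   -1   -1   -1    0    1]
  r1: [   0    1    0    2    2    1    0]
  r2: [   0    0    0    0    0    0    0]
Fix exponent of X4 at 1, X3 at 0, X5 at 0, X6 at 0, X7 at 0; solve each RREF row for its pivot's exponent:
  r0: exp(X1) + (-1)·1 = 0 ⇒ exp(X1) = 1
  r1: exp(X2) + (2)·1 = 0 ⇒ exp(X2) = -2
Π_2 = X1 · X2^-2 · X4

["1", "-2", "0", "1", "0", "0", "0"]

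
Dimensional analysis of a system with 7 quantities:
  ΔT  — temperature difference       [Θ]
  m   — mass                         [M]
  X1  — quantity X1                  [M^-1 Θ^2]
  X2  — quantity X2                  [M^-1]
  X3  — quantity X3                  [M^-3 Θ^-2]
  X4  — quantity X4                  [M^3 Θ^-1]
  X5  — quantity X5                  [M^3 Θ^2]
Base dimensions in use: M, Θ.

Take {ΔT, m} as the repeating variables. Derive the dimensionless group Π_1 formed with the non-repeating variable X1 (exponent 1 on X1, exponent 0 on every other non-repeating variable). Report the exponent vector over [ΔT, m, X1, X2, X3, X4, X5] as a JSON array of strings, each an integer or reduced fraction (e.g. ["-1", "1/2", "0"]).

["-2", "1", "1", "0", "0", "0", "0"]

Write exponents as rows M,Θ / cols ΔT,m,X1,X2,X3,X4,X5:
  M: [ 0  1 -1 -1 -3  3  3]
  Θ: [ 1  0  2  0 -2 -1  2]
RREF → pivots at {ΔT,m} ⇒ r = 2
Pivot set = {ΔT,m}, free = {X1,X2,X3,X4,X5}
RREF:
  r0: [   1    0    2    0   -2   -1    2]
  r1: [   0    1   -1   -1   -3    3    3]
Fix exponent of X1 at 1, X2 at 0, X3 at 0, X4 at 0, X5 at 0; solve each RREF row for its pivot's exponent:
  r0: exp(ΔT) + (2)·1 = 0 ⇒ exp(ΔT) = -2
  r1: exp(m) + (-1)·1 = 0 ⇒ exp(m) = 1
Π_1 = ΔT^-2 · m · X1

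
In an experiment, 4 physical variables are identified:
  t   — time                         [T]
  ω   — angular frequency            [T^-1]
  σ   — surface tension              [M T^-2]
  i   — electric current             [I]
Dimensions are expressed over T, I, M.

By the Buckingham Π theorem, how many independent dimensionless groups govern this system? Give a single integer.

1

Exponent matrix [T,I,M] × [t,ω,σ,i]:
  T: [ 1 -1 -2  0]
  I: [ 0  0  0  1]
  M: [ 0  0  1  0]
Row reduction gives pivot columns t,σ,i; rank = 3
4 vars − rank 3 = 1 Π group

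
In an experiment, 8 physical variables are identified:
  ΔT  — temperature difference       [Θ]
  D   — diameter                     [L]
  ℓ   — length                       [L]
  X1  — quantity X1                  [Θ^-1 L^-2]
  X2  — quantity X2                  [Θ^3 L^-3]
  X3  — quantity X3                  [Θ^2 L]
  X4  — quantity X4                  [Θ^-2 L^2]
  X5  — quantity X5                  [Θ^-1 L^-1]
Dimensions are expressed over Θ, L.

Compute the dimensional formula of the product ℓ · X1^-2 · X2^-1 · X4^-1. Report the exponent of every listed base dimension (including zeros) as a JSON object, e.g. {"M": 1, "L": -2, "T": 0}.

Dimensional matrix (Θ×L by ΔT×D×ℓ×X1×X2×X3×X4×X5):
  Θ: [ 1  0  0 -1  3  2 -2 -1]
  L: [ 0  1  1 -2 -3  1  2 -1]
  [Θ]: (1)·0+(-2)·-1+(-1)·3+(-1)·-2 = 1
  [L]: (1)·1+(-2)·-2+(-1)·-3+(-1)·2 = 6
⇒ Θ L^6

{"Θ": 1, "L": 6}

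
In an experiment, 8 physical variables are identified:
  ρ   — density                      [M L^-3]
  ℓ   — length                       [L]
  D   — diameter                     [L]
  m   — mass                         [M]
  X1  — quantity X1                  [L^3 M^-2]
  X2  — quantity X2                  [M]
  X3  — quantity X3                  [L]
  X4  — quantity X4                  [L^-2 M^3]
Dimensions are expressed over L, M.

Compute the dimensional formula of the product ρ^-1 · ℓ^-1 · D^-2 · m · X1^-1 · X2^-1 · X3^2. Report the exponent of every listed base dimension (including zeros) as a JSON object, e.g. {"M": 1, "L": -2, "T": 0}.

{"L": -1, "M": 1}

Dimensional matrix (L×M by ρ×ℓ×D×m×X1×X2×X3×X4):
  L: [-3  1  1  0  3  0  1 -2]
  M: [ 1  0  0  1 -2  1  0  3]
  [L]: (-1)·-3+(-1)·1+(-2)·1+(1)·0+(-1)·3+(-1)·0+(2)·1 = -1
  [M]: (-1)·1+(-1)·0+(-2)·0+(1)·1+(-1)·-2+(-1)·1+(2)·0 = 1
⇒ L^-1 M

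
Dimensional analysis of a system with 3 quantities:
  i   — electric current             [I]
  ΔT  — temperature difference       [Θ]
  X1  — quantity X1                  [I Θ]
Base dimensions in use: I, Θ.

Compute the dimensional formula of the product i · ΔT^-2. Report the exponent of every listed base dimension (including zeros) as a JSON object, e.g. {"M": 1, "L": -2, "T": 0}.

Write exponents as rows I,Θ / cols i,ΔT,X1:
  I: [ 1  0  1]
  Θ: [ 0  1  1]
  [I]: (1)·1+(-2)·0 = 1
  [Θ]: (1)·0+(-2)·1 = -2
⇒ I Θ^-2

{"I": 1, "Θ": -2}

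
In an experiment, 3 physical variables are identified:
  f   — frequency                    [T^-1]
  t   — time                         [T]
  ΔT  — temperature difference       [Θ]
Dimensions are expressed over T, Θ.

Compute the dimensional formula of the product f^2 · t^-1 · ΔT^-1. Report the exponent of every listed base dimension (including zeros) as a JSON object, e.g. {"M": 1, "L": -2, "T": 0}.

{"T": -3, "Θ": -1}

Dimensional matrix (T×Θ by f×t×ΔT):
  T: [-1  1  0]
  Θ: [ 0  0  1]
  [T]: (2)·-1+(-1)·1+(-1)·0 = -3
  [Θ]: (2)·0+(-1)·0+(-1)·1 = -1
⇒ T^-3 Θ^-1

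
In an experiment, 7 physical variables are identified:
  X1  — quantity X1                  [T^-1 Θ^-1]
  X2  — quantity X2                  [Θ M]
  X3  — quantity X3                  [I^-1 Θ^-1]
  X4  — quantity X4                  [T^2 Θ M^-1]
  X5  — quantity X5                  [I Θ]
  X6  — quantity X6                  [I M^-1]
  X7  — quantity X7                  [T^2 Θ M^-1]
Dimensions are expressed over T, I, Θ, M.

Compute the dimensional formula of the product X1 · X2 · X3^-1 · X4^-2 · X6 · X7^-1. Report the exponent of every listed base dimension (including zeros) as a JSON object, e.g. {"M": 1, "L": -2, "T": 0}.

Write exponents as rows T,I,Θ,M / cols X1,X2,X3,X4,X5,X6,X7:
  T: [-1  0  0  2  0  0  2]
  I: [ 0  0 -1  0  1  1  0]
  Θ: [-1  1 -1  1  1  0  1]
  M: [ 0  1  0 -1  0 -1 -1]
  [T]: (1)·-1+(1)·0+(-1)·0+(-2)·2+(1)·0+(-1)·2 = -7
  [I]: (1)·0+(1)·0+(-1)·-1+(-2)·0+(1)·1+(-1)·0 = 2
  [Θ]: (1)·-1+(1)·1+(-1)·-1+(-2)·1+(1)·0+(-1)·1 = -2
  [M]: (1)·0+(1)·1+(-1)·0+(-2)·-1+(1)·-1+(-1)·-1 = 3
⇒ T^-7 I^2 Θ^-2 M^3

{"T": -7, "I": 2, "Θ": -2, "M": 3}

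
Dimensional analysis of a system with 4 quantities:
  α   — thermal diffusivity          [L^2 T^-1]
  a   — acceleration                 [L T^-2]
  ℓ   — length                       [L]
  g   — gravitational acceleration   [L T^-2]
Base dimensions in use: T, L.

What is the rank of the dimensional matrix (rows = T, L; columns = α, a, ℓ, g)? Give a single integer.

2

Dimensional matrix (T×L by α×a×ℓ×g):
  T: [-1 -2  0 -2]
  L: [ 2  1  1  1]
Row reduction gives pivot columns α,a; rank = 2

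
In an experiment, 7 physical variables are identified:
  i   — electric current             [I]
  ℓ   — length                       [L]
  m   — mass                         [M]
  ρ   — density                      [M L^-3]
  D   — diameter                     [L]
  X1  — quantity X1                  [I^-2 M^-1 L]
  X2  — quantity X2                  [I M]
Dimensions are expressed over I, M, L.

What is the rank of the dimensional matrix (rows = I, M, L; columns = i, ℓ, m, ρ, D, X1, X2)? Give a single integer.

3

Dimensional matrix (I×M×L by i×ℓ×m×ρ×D×X1×X2):
  I: [ 1  0  0  0  0 -2  1]
  M: [ 0  0  1  1  0 -1  1]
  L: [ 0  1  0 -3  1  1  0]
RREF → pivots at {i,ℓ,m} ⇒ r = 3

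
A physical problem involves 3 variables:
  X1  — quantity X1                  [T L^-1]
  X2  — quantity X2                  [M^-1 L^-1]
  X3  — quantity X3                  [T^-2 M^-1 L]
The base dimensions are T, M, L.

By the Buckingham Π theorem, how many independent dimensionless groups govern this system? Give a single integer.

Write exponents as rows T,M,L / cols X1,X2,X3:
  T: [ 1  0 -2]
  M: [ 0 -1 -1]
  L: [-1 -1  1]
Echelon form has 2 nonzero rows (pivots: X1,X2)
n=3, r=2 ⇒ 1 dimensionless group

1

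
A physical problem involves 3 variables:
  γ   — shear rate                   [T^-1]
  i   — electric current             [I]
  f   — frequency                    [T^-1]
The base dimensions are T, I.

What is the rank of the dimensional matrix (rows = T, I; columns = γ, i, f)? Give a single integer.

Dimensional matrix (T×I by γ×i×f):
  T: [-1  0 -1]
  I: [ 0  1  0]
RREF → pivots at {γ,i} ⇒ r = 2

2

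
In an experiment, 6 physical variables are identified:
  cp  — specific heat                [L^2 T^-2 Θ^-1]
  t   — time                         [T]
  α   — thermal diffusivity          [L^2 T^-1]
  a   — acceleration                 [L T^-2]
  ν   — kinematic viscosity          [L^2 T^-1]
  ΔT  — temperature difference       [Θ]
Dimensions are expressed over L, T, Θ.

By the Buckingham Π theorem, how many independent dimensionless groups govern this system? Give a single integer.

Exponent matrix [L,T,Θ] × [cp,t,α,a,ν,ΔT]:
  L: [ 2  0  2  1  2  0]
  T: [-2  1 -1 -2 -1  0]
  Θ: [-1  0  0  0  0  1]
Row reduction gives pivot columns cp,t,α; rank = 3
n=6, r=3 ⇒ 3 dimensionless groups

3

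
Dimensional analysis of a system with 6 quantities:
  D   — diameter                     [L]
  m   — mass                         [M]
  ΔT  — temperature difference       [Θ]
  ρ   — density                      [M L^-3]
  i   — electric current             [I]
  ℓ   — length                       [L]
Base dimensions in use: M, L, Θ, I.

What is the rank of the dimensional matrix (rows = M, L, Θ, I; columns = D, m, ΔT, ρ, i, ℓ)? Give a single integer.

4

Write exponents as rows M,L,Θ,I / cols D,m,ΔT,ρ,i,ℓ:
  M: [ 0  1  0  1  0  0]
  L: [ 1  0  0 -3  0  1]
  Θ: [ 0  0  1  0  0  0]
  I: [ 0  0  0  0  1  0]
Row reduction gives pivot columns D,m,ΔT,i; rank = 4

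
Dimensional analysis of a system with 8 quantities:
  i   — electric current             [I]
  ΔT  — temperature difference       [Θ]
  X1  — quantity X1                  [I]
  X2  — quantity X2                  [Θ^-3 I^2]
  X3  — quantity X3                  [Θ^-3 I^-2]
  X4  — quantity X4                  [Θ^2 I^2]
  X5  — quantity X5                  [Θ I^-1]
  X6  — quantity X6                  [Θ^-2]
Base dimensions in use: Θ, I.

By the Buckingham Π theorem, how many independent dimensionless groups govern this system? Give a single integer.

6

Dimensional matrix (Θ×I by i×ΔT×X1×X2×X3×X4×X5×X6):
  Θ: [ 0  1  0 -3 -3  2  1 -2]
  I: [ 1  0  1  2 -2  2 -1  0]
RREF → pivots at {i,ΔT} ⇒ r = 2
Π count = n − r = 8 − 2 = 6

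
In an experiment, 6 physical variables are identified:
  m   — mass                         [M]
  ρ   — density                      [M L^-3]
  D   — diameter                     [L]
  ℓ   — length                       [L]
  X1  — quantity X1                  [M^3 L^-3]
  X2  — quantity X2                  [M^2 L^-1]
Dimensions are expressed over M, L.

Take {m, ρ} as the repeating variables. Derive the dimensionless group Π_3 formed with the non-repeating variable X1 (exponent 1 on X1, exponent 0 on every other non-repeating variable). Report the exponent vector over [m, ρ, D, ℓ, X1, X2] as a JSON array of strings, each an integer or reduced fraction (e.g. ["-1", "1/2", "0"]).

Exponent matrix [M,L] × [m,ρ,D,ℓ,X1,X2]:
  M: [ 1  1  0  0  3  2]
  L: [ 0 -3  1  1 -3 -1]
Echelon form has 2 nonzero rows (pivots: m,ρ)
Pivot set = {m,ρ}, free = {D,ℓ,X1,X2}
RREF:
  r0: [   1    0  1/3  1/3    2  5/3]
  r1: [   0    1 -1/3 -1/3    1  1/3]
Fix exponent of X1 at 1, D at 0, ℓ at 0, X2 at 0; solve each RREF row for its pivot's exponent:
  r0: exp(m) + (2)·1 = 0 ⇒ exp(m) = -2
  r1: exp(ρ) + (1)·1 = 0 ⇒ exp(ρ) = -1
Π_3 = m^-2 · ρ^-1 · X1

["-2", "-1", "0", "0", "1", "0"]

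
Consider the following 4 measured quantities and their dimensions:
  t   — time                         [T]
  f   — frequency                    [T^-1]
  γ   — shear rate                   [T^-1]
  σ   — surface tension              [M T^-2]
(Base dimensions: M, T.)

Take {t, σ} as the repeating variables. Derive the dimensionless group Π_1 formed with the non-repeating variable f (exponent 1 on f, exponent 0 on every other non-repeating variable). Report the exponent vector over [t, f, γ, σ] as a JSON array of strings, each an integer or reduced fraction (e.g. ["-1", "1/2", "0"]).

["1", "1", "0", "0"]

Write exponents as rows M,T / cols t,f,γ,σ:
  M: [ 0  0  0  1]
  T: [ 1 -1 -1 -2]
Row reduction gives pivot columns t,σ; rank = 2
Pivot set = {t,σ}, free = {f,γ}
RREF:
  r0: [   1   -1   -1    0]
  r1: [   0    0    0    1]
Fix exponent of f at 1, γ at 0; solve each RREF row for its pivot's exponent:
  r0: exp(t) + (-1)·1 = 0 ⇒ exp(t) = 1
  r1: exp(σ) + (0)·1 = 0 ⇒ exp(σ) = 0
Π_1 = t · f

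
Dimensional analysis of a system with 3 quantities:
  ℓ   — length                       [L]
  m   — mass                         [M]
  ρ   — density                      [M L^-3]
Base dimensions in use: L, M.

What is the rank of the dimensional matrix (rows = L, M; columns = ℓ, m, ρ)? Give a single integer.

Write exponents as rows L,M / cols ℓ,m,ρ:
  L: [ 1  0 -3]
  M: [ 0  1  1]
RREF → pivots at {ℓ,m} ⇒ r = 2

2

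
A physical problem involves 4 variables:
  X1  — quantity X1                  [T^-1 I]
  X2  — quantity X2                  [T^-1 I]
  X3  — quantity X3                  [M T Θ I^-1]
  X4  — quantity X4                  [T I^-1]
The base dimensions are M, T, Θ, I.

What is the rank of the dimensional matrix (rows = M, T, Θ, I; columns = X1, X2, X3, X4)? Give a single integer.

Dimensional matrix (M×T×Θ×I by X1×X2×X3×X4):
  M: [ 0  0  1  0]
  T: [-1 -1  1  1]
  Θ: [ 0  0  1  0]
  I: [ 1  1 -1 -1]
Row reduction gives pivot columns X1,X3; rank = 2

2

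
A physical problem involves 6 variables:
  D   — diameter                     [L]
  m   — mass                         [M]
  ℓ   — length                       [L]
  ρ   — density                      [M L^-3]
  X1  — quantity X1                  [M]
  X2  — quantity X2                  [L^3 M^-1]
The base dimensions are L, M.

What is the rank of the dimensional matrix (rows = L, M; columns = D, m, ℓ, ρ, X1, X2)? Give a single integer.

Write exponents as rows L,M / cols D,m,ℓ,ρ,X1,X2:
  L: [ 1  0  1 -3  0  3]
  M: [ 0  1  0  1  1 -1]
Row reduction gives pivot columns D,m; rank = 2

2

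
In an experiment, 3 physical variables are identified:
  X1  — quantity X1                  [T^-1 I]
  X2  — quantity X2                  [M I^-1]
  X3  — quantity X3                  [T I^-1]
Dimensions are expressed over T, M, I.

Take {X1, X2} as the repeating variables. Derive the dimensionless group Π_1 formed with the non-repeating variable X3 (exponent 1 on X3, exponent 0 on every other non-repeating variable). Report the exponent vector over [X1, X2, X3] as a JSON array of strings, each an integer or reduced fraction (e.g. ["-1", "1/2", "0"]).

["1", "0", "1"]

Dimensional matrix (T×M×I by X1×X2×X3):
  T: [-1  0  1]
  M: [ 0  1  0]
  I: [ 1 -1 -1]
Echelon form has 2 nonzero rows (pivots: X1,X2)
Pivot set = {X1,X2}, free = {X3}
RREF:
  r0: [   1    0   -1]
  r1: [   0    1    0]
  r2: [   0    0    0]
Fix exponent of X3 at 1; solve each RREF row for its pivot's exponent:
  r0: exp(X1) + (-1)·1 = 0 ⇒ exp(X1) = 1
  r1: exp(X2) + (0)·1 = 0 ⇒ exp(X2) = 0
Π_1 = X1 · X3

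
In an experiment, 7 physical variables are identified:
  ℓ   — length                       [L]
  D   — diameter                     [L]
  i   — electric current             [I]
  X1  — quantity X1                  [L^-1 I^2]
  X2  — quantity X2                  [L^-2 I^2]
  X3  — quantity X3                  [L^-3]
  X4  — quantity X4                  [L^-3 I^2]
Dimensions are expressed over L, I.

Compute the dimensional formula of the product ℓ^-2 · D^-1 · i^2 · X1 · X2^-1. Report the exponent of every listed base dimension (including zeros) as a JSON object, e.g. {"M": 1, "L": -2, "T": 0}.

Exponent matrix [L,I] × [ℓ,D,i,X1,X2,X3,X4]:
  L: [ 1  1  0 -1 -2 -3 -3]
  I: [ 0  0  1  2  2  0  2]
  [L]: (-2)·1+(-1)·1+(2)·0+(1)·-1+(-1)·-2 = -2
  [I]: (-2)·0+(-1)·0+(2)·1+(1)·2+(-1)·2 = 2
⇒ L^-2 I^2

{"L": -2, "I": 2}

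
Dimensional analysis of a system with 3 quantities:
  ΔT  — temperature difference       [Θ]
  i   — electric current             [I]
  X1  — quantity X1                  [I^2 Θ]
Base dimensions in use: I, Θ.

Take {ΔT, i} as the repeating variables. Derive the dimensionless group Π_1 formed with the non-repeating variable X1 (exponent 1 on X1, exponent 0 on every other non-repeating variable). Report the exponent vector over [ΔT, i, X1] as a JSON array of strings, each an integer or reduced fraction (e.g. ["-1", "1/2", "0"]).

["-1", "-2", "1"]

Exponent matrix [I,Θ] × [ΔT,i,X1]:
  I: [ 0  1  2]
  Θ: [ 1  0  1]
RREF → pivots at {ΔT,i} ⇒ r = 2
Pivot set = {ΔT,i}, free = {X1}
RREF:
  r0: [   1    0    1]
  r1: [   0    1    2]
Fix exponent of X1 at 1; solve each RREF row for its pivot's exponent:
  r0: exp(ΔT) + (1)·1 = 0 ⇒ exp(ΔT) = -1
  r1: exp(i) + (2)·1 = 0 ⇒ exp(i) = -2
Π_1 = ΔT^-1 · i^-2 · X1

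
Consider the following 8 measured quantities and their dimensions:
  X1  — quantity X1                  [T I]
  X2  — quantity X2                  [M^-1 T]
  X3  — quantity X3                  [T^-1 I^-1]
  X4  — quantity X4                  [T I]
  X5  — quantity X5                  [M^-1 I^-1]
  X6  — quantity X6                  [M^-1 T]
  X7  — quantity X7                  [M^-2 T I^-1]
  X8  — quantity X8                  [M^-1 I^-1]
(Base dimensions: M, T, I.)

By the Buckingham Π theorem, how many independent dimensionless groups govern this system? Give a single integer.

Write exponents as rows M,T,I / cols X1,X2,X3,X4,X5,X6,X7,X8:
  M: [ 0 -1  0  0 -1 -1 -2 -1]
  T: [ 1  1 -1  1  0  1  1  0]
  I: [ 1  0 -1  1 -1  0 -1 -1]
RREF → pivots at {X1,X2} ⇒ r = 2
8 vars − rank 2 = 6 Π groups

6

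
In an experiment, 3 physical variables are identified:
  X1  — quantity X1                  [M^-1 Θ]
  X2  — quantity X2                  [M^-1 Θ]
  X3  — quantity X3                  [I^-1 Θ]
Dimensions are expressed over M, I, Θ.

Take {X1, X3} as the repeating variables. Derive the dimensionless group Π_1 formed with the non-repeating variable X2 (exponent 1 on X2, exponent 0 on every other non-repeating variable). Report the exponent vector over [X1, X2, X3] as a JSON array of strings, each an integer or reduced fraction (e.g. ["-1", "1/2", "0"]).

["-1", "1", "0"]

Exponent matrix [M,I,Θ] × [X1,X2,X3]:
  M: [-1 -1  0]
  I: [ 0  0 -1]
  Θ: [ 1  1  1]
Row reduction gives pivot columns X1,X3; rank = 2
Repeat: X1,X3; free: X2
RREF:
  r0: [   1    1    0]
  r1: [   0    0    1]
  r2: [   0    0    0]
Fix exponent of X2 at 1; solve each RREF row for its pivot's exponent:
  r0: exp(X1) + (1)·1 = 0 ⇒ exp(X1) = -1
  r1: exp(X3) + (0)·1 = 0 ⇒ exp(X3) = 0
Π_1 = X1^-1 · X2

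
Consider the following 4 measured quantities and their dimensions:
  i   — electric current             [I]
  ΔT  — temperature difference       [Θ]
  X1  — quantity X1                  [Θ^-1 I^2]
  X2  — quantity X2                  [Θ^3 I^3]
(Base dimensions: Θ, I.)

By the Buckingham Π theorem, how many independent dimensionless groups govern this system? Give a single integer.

2

Exponent matrix [Θ,I] × [i,ΔT,X1,X2]:
  Θ: [ 0  1 -1  3]
  I: [ 1  0  2  3]
Echelon form has 2 nonzero rows (pivots: i,ΔT)
Π count = n − r = 4 − 2 = 2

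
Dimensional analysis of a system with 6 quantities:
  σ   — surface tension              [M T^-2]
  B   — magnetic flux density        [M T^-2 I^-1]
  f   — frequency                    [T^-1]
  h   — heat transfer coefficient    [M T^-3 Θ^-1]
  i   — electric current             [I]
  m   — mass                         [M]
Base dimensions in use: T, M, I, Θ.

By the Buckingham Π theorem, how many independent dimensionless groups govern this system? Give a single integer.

Write exponents as rows T,M,I,Θ / cols σ,B,f,h,i,m:
  T: [-2 -2 -1 -3  0  0]
  M: [ 1  1  0  1  0  1]
  I: [ 0 -1  0  0  1  0]
  Θ: [ 0  0  0 -1  0  0]
Echelon form has 4 nonzero rows (pivots: σ,B,f,h)
6 vars − rank 4 = 2 Π groups

2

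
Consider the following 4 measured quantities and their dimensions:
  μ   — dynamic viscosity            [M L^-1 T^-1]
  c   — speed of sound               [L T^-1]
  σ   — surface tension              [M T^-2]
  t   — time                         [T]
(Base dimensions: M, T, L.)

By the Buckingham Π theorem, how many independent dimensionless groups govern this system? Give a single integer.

Write exponents as rows M,T,L / cols μ,c,σ,t:
  M: [ 1  0  1  0]
  T: [-1 -1 -2  1]
  L: [-1  1  0  0]
RREF → pivots at {μ,c,t} ⇒ r = 3
4 vars − rank 3 = 1 Π group

1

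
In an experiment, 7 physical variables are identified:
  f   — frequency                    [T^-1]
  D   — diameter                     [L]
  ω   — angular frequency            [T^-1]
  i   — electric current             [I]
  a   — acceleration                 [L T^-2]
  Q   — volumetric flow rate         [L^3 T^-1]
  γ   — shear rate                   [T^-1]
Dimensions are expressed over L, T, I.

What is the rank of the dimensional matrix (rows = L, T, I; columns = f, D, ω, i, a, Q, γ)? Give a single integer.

3

Exponent matrix [L,T,I] × [f,D,ω,i,a,Q,γ]:
  L: [ 0  1  0  0  1  3  0]
  T: [-1  0 -1  0 -2 -1 -1]
  I: [ 0  0  0  1  0  0  0]
RREF → pivots at {f,D,i} ⇒ r = 3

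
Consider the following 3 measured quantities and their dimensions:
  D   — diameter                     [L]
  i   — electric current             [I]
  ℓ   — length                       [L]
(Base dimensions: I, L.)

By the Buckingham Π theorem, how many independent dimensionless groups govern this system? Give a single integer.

1

Write exponents as rows I,L / cols D,i,ℓ:
  I: [ 0  1  0]
  L: [ 1  0  1]
Row reduction gives pivot columns D,i; rank = 2
Π count = n − r = 3 − 2 = 1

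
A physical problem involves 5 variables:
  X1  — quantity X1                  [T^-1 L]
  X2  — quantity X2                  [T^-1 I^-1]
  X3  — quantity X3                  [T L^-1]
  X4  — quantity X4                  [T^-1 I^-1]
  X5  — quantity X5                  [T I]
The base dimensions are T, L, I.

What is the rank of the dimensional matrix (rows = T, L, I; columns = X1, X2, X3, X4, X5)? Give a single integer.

2

Exponent matrix [T,L,I] × [X1,X2,X3,X4,X5]:
  T: [-1 -1  1 -1  1]
  L: [ 1  0 -1  0  0]
  I: [ 0 -1  0 -1  1]
RREF → pivots at {X1,X2} ⇒ r = 2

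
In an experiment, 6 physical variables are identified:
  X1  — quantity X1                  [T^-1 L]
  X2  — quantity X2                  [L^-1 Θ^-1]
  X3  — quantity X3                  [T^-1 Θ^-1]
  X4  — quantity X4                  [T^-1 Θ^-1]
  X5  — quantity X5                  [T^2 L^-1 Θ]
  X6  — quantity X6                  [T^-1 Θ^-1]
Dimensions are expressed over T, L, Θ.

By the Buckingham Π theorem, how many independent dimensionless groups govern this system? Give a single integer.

4

Dimensional matrix (T×L×Θ by X1×X2×X3×X4×X5×X6):
  T: [-1  0 -1 -1  2 -1]
  L: [ 1 -1  0  0 -1  0]
  Θ: [ 0 -1 -1 -1  1 -1]
Echelon form has 2 nonzero rows (pivots: X1,X2)
6 vars − rank 2 = 4 Π groups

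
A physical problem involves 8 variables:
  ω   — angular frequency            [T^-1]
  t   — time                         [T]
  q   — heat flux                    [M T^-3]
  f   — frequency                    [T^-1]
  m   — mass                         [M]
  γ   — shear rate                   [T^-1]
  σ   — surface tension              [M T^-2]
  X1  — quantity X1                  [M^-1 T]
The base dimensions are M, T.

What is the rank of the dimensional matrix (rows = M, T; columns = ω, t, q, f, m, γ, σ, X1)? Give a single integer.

2

Write exponents as rows M,T / cols ω,t,q,f,m,γ,σ,X1:
  M: [ 0  0  1  0  1  0  1 -1]
  T: [-1  1 -3 -1  0 -1 -2  1]
Row reduction gives pivot columns ω,q; rank = 2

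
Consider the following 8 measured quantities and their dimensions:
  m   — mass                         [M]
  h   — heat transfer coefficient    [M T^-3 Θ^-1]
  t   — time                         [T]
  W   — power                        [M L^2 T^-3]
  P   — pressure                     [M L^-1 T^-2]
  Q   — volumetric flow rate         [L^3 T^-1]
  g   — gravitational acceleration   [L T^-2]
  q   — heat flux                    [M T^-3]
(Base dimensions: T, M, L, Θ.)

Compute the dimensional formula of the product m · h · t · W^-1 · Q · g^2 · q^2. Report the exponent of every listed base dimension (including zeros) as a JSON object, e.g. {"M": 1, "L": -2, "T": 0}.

{"T": -10, "M": 3, "L": 3, "Θ": -1}

Write exponents as rows T,M,L,Θ / cols m,h,t,W,P,Q,g,q:
  T: [ 0 -3  1 -3 -2 -1 -2 -3]
  M: [ 1  1  0  1  1  0  0  1]
  L: [ 0  0  0  2 -1  3  1  0]
  Θ: [ 0 -1  0  0  0  0  0  0]
  [T]: (1)·0+(1)·-3+(1)·1+(-1)·-3+(1)·-1+(2)·-2+(2)·-3 = -10
  [M]: (1)·1+(1)·1+(1)·0+(-1)·1+(1)·0+(2)·0+(2)·1 = 3
  [L]: (1)·0+(1)·0+(1)·0+(-1)·2+(1)·3+(2)·1+(2)·0 = 3
  [Θ]: (1)·0+(1)·-1+(1)·0+(-1)·0+(1)·0+(2)·0+(2)·0 = -1
⇒ T^-10 M^3 L^3 Θ^-1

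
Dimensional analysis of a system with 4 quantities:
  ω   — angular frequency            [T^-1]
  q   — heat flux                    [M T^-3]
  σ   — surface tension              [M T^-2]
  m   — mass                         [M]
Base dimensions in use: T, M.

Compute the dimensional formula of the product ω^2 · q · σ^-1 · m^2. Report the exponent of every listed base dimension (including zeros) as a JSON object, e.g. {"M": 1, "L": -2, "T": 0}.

{"T": -3, "M": 2}

Dimensional matrix (T×M by ω×q×σ×m):
  T: [-1 -3 -2  0]
  M: [ 0  1  1  1]
  [T]: (2)·-1+(1)·-3+(-1)·-2+(2)·0 = -3
  [M]: (2)·0+(1)·1+(-1)·1+(2)·1 = 2
⇒ T^-3 M^2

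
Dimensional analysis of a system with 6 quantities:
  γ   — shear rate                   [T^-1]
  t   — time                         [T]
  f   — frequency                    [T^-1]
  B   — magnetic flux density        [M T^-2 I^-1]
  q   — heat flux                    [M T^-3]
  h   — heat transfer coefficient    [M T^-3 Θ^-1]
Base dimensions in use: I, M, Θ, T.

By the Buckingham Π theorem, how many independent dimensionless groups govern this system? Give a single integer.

Exponent matrix [I,M,Θ,T] × [γ,t,f,B,q,h]:
  I: [ 0  0  0 -1  0  0]
  M: [ 0  0  0  1  1  1]
  Θ: [ 0  0  0  0  0 -1]
  T: [-1  1 -1 -2 -3 -3]
Echelon form has 4 nonzero rows (pivots: γ,B,q,h)
Π count = n − r = 6 − 4 = 2

2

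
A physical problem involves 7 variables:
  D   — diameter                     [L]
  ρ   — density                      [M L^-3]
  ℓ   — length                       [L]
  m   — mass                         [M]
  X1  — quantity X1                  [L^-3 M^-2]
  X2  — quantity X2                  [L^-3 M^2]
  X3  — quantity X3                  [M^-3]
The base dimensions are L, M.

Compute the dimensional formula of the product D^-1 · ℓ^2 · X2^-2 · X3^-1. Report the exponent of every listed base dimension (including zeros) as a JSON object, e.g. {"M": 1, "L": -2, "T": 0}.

Write exponents as rows L,M / cols D,ρ,ℓ,m,X1,X2,X3:
  L: [ 1 -3  1  0 -3 -3  0]
  M: [ 0  1  0  1 -2  2 -3]
  [L]: (-1)·1+(2)·1+(-2)·-3+(-1)·0 = 7
  [M]: (-1)·0+(2)·0+(-2)·2+(-1)·-3 = -1
⇒ L^7 M^-1

{"L": 7, "M": -1}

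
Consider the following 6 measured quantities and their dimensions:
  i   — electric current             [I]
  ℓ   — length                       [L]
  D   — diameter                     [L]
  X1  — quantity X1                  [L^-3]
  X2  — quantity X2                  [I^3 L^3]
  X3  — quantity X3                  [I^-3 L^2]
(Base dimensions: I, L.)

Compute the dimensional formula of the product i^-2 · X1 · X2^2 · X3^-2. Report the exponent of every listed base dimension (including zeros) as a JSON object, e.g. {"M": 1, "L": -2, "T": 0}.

Write exponents as rows I,L / cols i,ℓ,D,X1,X2,X3:
  I: [ 1  0  0  0  3 -3]
  L: [ 0  1  1 -3  3  2]
  [I]: (-2)·1+(1)·0+(2)·3+(-2)·-3 = 10
  [L]: (-2)·0+(1)·-3+(2)·3+(-2)·2 = -1
⇒ I^10 L^-1

{"I": 10, "L": -1}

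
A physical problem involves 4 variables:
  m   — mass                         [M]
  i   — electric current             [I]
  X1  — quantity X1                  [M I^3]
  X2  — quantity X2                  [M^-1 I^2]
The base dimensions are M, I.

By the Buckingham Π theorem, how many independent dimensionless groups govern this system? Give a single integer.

2

Dimensional matrix (M×I by m×i×X1×X2):
  M: [ 1  0  1 -1]
  I: [ 0  1  3  2]
RREF → pivots at {m,i} ⇒ r = 2
n=4, r=2 ⇒ 2 dimensionless groups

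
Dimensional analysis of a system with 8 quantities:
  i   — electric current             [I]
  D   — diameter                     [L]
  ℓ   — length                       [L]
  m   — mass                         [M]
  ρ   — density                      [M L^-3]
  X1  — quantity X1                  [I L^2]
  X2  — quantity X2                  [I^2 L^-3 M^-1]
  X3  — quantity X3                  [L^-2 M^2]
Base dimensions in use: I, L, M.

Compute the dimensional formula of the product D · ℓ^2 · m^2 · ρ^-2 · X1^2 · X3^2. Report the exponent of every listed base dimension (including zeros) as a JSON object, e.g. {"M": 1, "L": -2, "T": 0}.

{"I": 2, "L": 9, "M": 4}

Exponent matrix [I,L,M] × [i,D,ℓ,m,ρ,X1,X2,X3]:
  I: [ 1  0  0  0  0  1  2  0]
  L: [ 0  1  1  0 -3  2 -3 -2]
  M: [ 0  0  0  1  1  0 -1  2]
  [I]: (1)·0+(2)·0+(2)·0+(-2)·0+(2)·1+(2)·0 = 2
  [L]: (1)·1+(2)·1+(2)·0+(-2)·-3+(2)·2+(2)·-2 = 9
  [M]: (1)·0+(2)·0+(2)·1+(-2)·1+(2)·0+(2)·2 = 4
⇒ I^2 L^9 M^4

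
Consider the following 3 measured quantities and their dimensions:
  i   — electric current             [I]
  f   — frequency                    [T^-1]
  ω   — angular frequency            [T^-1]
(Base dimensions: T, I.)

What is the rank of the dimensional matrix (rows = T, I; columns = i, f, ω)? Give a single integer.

Exponent matrix [T,I] × [i,f,ω]:
  T: [ 0 -1 -1]
  I: [ 1  0  0]
RREF → pivots at {i,f} ⇒ r = 2

2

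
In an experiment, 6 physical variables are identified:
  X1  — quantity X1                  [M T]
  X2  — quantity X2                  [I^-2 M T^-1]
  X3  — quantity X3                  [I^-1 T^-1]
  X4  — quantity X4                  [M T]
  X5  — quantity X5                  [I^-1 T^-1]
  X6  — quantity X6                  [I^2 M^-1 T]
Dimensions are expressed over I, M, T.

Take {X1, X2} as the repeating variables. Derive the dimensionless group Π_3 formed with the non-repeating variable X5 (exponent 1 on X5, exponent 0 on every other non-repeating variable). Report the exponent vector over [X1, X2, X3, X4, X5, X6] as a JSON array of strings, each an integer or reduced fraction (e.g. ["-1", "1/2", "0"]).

["1/2", "-1/2", "0", "0", "1", "0"]

Exponent matrix [I,M,T] × [X1,X2,X3,X4,X5,X6]:
  I: [ 0 -2 -1  0 -1  2]
  M: [ 1  1  0  1  0 -1]
  T: [ 1 -1 -1  1 -1  1]
Echelon form has 2 nonzero rows (pivots: X1,X2)
Repeat: X1,X2; free: X3,X4,X5,X6
RREF:
  r0: [   1    0 -1/2    1 -1/2    0]
  r1: [   0    1  1/2    0  1/2   -1]
  r2: [   0    0    0    0    0    0]
Fix exponent of X5 at 1, X3 at 0, X4 at 0, X6 at 0; solve each RREF row for its pivot's exponent:
  r0: exp(X1) + (-1/2)·1 = 0 ⇒ exp(X1) = 1/2
  r1: exp(X2) + (1/2)·1 = 0 ⇒ exp(X2) = -1/2
Π_3 = X1^(1/2) · X2^(-1/2) · X5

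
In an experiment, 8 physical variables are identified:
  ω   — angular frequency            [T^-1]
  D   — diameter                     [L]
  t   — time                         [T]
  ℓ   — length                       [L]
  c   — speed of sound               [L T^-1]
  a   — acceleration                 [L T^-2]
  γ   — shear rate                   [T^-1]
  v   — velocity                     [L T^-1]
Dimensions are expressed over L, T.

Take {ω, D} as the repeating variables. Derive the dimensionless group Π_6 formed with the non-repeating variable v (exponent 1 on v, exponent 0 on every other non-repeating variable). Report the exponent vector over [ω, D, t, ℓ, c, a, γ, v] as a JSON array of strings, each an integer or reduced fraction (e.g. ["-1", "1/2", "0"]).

Write exponents as rows L,T / cols ω,D,t,ℓ,c,a,γ,v:
  L: [ 0  1  0  1  1  1  0  1]
  T: [-1  0  1  0 -1 -2 -1 -1]
Row reduction gives pivot columns ω,D; rank = 2
Pivot set = {ω,D}, free = {t,ℓ,c,a,γ,v}
RREF:
  r0: [   1    0   -1    0    1    2    1    1]
  r1: [   0    1    0    1    1    1    0    1]
Fix exponent of v at 1, t at 0, ℓ at 0, c at 0, a at 0, γ at 0; solve each RREF row for its pivot's exponent:
  r0: exp(ω) + (1)·1 = 0 ⇒ exp(ω) = -1
  r1: exp(D) + (1)·1 = 0 ⇒ exp(D) = -1
Π_6 = ω^-1 · D^-1 · v

["-1", "-1", "0", "0", "0", "0", "0", "1"]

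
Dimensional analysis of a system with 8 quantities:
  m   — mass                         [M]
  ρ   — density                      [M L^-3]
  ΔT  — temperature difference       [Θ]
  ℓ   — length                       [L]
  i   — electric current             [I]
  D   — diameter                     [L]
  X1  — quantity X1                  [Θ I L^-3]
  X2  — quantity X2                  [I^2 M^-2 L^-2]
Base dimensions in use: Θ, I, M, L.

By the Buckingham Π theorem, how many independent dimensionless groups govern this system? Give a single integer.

Exponent matrix [Θ,I,M,L] × [m,ρ,ΔT,ℓ,i,D,X1,X2]:
  Θ: [ 0  0  1  0  0  0  1  0]
  I: [ 0  0  0  0  1  0  1  2]
  M: [ 1  1  0  0  0  0  0 -2]
  L: [ 0 -3  0  1  0  1 -3 -2]
RREF → pivots at {m,ρ,ΔT,i} ⇒ r = 4
Π count = n − r = 8 − 4 = 4

4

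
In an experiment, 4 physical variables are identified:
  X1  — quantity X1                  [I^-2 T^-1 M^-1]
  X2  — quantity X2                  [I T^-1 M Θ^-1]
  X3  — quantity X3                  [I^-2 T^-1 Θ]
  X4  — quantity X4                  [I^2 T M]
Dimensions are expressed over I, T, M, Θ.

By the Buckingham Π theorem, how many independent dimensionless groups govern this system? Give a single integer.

1

Write exponents as rows I,T,M,Θ / cols X1,X2,X3,X4:
  I: [-2  1 -2  2]
  T: [-1 -1 -1  1]
  M: [-1  1  0  1]
  Θ: [ 0 -1  1  0]
Row reduction gives pivot columns X1,X2,X3; rank = 3
n=4, r=3 ⇒ 1 dimensionless group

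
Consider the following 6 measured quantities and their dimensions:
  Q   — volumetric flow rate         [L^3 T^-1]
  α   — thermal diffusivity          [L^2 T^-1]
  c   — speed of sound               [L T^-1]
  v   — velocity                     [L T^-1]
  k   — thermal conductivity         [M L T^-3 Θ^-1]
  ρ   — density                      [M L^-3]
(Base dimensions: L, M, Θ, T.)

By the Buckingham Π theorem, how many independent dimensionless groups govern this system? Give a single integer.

2

Dimensional matrix (L×M×Θ×T by Q×α×c×v×k×ρ):
  L: [ 3  2  1  1  1 -3]
  M: [ 0  0  0  0  1  1]
  Θ: [ 0  0  0  0 -1  0]
  T: [-1 -1 -1 -1 -3  0]
RREF → pivots at {Q,α,k,ρ} ⇒ r = 4
6 vars − rank 4 = 2 Π groups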